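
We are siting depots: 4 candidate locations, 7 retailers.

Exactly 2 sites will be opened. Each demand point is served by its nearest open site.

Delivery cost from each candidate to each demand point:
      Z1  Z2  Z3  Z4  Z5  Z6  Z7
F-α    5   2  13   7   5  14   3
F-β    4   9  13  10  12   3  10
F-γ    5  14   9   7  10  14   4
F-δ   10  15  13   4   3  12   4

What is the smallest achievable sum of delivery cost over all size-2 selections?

37

Open {F-α, F-β}.
  Z1→F-β 4, Z2→F-α 2, Z3→F-α 13, Z4→F-α 7, Z5→F-α 5, Z6→F-β 3, Z7→F-α 3  ⇒ total 37.
Compare {F-β, F-δ}: total 40.
Compare {F-α, F-δ}: total 42.
No size-2 selection does better; minimum is 37.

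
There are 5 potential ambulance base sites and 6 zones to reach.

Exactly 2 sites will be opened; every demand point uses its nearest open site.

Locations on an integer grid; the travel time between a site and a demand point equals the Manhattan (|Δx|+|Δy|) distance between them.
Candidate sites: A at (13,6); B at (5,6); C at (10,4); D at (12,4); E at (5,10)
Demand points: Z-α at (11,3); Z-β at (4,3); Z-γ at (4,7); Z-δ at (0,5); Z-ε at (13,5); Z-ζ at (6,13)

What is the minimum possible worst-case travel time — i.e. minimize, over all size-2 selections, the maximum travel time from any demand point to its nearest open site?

8

Open {A, B}.
  Farthest demand point is Z-ζ at travel time 8 (to B); all others are ≤ 8.
With {B, C} the worst case is 8.
With {B, D} the worst case is 8.
No size-2 selection achieves below 8.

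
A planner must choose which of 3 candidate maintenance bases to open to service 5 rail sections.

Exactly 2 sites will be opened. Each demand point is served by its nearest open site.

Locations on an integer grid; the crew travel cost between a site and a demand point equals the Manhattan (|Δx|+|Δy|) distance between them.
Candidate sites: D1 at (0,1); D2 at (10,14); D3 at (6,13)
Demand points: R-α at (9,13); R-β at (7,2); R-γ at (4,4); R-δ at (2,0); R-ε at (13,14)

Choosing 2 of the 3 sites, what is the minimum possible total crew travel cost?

23

Open {D1, D2}.
  R-α→D2 2, R-β→D1 8, R-γ→D1 7, R-δ→D1 3, R-ε→D2 3  ⇒ total 23.
Compare {D1, D3}: total 29.
Compare {D2, D3}: total 45.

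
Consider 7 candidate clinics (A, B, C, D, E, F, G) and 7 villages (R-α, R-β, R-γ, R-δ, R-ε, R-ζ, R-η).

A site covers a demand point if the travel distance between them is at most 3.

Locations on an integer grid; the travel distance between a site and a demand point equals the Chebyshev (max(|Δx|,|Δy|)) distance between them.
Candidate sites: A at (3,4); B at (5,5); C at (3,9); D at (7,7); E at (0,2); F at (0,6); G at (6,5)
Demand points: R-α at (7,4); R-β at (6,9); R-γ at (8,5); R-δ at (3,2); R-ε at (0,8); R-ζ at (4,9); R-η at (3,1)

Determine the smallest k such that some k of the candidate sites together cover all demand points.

Coverage sets (demand points within 3 of each site):
  A: {R-δ, R-η}
  B: {R-α, R-γ, R-δ}
  C: {R-β, R-ε, R-ζ}
  D: {R-α, R-β, R-γ, R-ζ}
  E: {R-δ, R-η}
  F: {R-ε}
  G: {R-α, R-γ, R-δ}
No 2 sites suffice: every size-2 union leaves at least one demand point uncovered.
But {A, B, C} covers everything, so the minimum is 3.

3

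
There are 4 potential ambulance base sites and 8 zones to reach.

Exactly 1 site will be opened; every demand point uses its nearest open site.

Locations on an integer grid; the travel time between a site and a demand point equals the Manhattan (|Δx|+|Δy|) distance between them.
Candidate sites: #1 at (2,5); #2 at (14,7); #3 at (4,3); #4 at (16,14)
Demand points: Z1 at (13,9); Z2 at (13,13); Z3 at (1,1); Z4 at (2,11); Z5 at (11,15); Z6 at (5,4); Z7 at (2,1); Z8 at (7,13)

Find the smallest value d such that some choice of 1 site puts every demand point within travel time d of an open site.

Open {#1}.
  Farthest demand point is Z2 at travel time 19 (to #1); all others are ≤ 19.
With {#2} the worst case is 19.
With {#3} the worst case is 19.
No size-1 selection achieves below 19.

19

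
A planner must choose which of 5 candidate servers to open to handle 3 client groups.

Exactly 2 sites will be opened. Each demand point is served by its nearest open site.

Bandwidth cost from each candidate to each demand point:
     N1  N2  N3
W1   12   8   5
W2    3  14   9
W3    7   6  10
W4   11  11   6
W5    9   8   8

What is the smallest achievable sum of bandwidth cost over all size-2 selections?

Open {W1, W2}.
  N1→W2 3, N2→W1 8, N3→W1 5  ⇒ total 16.
Compare {W1, W3}: total 18.
Compare {W2, W3}: total 18.
No size-2 selection does better; minimum is 16.

16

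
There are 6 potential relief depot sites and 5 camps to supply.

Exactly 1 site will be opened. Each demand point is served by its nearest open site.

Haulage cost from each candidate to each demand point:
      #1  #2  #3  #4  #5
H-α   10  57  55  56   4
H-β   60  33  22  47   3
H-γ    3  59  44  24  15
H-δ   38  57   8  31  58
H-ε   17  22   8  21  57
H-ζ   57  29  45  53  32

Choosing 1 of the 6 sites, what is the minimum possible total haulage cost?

125

Open {H-ε}.
  #1→H-ε 17, #2→H-ε 22, #3→H-ε 8, #4→H-ε 21, #5→H-ε 57  ⇒ total 125.
Compare {H-γ}: total 145.
Compare {H-β}: total 165.
No size-1 selection does better; minimum is 125.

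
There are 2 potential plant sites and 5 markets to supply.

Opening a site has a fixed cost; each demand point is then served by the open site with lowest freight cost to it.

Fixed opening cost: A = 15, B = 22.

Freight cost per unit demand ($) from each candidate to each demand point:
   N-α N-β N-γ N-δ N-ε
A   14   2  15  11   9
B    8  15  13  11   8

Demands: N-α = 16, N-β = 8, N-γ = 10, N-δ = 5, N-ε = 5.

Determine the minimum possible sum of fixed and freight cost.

406

Open {A, B}: assign each demand point to its cheapest open site.
  N-α→B 16×8=128, N-β→A 8×2=16, N-γ→B 10×13=130, N-δ→A 5×11=55, N-ε→B 5×8=40
  freight cost 369, fixed 37 → total 406.
Compare {B}: freight cost 473 + fixed 22 = 495.
Compare {A}: freight cost 490 + fixed 15 = 505.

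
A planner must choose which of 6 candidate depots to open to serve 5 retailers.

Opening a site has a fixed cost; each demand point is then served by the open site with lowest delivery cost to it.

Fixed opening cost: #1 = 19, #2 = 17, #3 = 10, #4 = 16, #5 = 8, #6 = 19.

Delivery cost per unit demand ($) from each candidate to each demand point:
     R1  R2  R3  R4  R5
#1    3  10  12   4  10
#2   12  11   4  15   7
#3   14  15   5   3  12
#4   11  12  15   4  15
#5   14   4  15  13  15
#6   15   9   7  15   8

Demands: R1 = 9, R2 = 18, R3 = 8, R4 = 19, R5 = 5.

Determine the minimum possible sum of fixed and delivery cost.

Open {#1, #2, #3, #5}: assign each demand point to its cheapest open site.
  R1→#1 9×3=27, R2→#5 18×4=72, R3→#2 8×4=32, R4→#3 19×3=57, R5→#2 5×7=35
  delivery cost 223, fixed 54 → total 277.
Compare {#1, #3, #5}: delivery cost 246 + fixed 37 = 283.
Compare {#1, #2, #5}: delivery cost 242 + fixed 44 = 286.
Compare {#1, #3, #5, #6}: delivery cost 236 + fixed 56 = 292.
All other subsets cost ≥ 283. Minimum total cost: 277.

277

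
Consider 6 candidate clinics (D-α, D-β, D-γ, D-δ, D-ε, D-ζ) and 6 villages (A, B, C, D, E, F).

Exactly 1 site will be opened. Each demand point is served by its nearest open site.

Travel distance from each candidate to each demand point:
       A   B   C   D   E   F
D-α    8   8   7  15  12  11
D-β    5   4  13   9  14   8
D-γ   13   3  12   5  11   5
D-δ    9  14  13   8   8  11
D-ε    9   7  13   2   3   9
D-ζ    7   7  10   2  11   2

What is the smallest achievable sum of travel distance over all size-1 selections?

Open {D-ζ}.
  A→D-ζ 7, B→D-ζ 7, C→D-ζ 10, D→D-ζ 2, E→D-ζ 11, F→D-ζ 2  ⇒ total 39.
Compare {D-ε}: total 43.
Compare {D-γ}: total 49.
No size-1 selection does better; minimum is 39.

39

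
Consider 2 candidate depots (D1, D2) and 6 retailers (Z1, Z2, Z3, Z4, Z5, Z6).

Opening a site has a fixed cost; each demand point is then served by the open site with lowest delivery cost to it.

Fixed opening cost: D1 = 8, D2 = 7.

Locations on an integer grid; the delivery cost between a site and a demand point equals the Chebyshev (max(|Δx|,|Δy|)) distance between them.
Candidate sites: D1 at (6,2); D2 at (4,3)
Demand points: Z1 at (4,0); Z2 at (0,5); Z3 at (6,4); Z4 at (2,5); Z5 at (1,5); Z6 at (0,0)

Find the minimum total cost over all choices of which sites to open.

25

Open {D2}: assign each demand point to its cheapest open site.
  Z1→D2 3, Z2→D2 4, Z3→D2 2, Z4→D2 2, Z5→D2 3, Z6→D2 4
  delivery cost 18, fixed 7 → total 25.
Compare {D1, D2}: delivery cost 17 + fixed 15 = 32.
Compare {D1}: delivery cost 25 + fixed 8 = 33.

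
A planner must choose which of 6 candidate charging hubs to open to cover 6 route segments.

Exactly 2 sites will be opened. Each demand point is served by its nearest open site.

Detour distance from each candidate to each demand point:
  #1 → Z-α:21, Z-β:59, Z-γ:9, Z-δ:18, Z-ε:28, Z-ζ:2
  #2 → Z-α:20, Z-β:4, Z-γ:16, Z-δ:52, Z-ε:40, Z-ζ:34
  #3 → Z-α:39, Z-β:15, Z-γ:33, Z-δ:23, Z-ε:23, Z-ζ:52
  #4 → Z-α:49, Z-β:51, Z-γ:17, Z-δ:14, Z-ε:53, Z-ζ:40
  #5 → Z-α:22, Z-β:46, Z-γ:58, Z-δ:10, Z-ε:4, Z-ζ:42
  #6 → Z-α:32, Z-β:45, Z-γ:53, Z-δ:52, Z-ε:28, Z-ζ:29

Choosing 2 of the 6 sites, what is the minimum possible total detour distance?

81

Open {#1, #2}.
  Z-α→#2 20, Z-β→#2 4, Z-γ→#1 9, Z-δ→#1 18, Z-ε→#1 28, Z-ζ→#1 2  ⇒ total 81.
Compare {#1, #3}: total 88.
Compare {#2, #5}: total 88.
No size-2 selection does better; minimum is 81.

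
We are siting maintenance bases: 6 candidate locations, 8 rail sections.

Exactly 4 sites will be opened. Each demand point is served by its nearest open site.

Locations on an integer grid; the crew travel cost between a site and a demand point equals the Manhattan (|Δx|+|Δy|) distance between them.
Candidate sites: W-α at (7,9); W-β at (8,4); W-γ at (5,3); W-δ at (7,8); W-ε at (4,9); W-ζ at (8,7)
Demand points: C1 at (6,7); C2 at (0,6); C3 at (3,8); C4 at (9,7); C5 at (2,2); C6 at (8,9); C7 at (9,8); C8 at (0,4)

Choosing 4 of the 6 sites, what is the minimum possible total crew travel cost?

Open {W-α, W-γ, W-ε, W-ζ}.
  C1→W-ζ 2, C2→W-ε 7, C3→W-ε 2, C4→W-ζ 1, C5→W-γ 4, C6→W-α 1, C7→W-ζ 2, C8→W-γ 6  ⇒ total 25.
Compare {W-β, W-γ, W-ε, W-ζ}: total 26.
Compare {W-γ, W-δ, W-ε, W-ζ}: total 26.
No size-4 selection does better; minimum is 25.

25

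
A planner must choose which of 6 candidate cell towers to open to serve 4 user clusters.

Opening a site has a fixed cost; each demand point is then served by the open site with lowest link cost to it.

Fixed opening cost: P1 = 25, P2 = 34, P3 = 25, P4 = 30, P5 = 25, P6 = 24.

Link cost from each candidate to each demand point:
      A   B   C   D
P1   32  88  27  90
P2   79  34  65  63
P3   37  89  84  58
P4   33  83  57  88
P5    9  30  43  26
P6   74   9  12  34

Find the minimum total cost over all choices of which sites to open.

105

Open {P5, P6}: assign each demand point to its cheapest open site.
  A→P5 9, B→P6 9, C→P6 12, D→P5 26
  link cost 56, fixed 49 → total 105.
Compare {P1, P5, P6}: link cost 56 + fixed 74 = 130.
Compare {P3, P5, P6}: link cost 56 + fixed 74 = 130.
Compare {P5}: link cost 108 + fixed 25 = 133.
All other subsets cost ≥ 130. Minimum total cost: 105.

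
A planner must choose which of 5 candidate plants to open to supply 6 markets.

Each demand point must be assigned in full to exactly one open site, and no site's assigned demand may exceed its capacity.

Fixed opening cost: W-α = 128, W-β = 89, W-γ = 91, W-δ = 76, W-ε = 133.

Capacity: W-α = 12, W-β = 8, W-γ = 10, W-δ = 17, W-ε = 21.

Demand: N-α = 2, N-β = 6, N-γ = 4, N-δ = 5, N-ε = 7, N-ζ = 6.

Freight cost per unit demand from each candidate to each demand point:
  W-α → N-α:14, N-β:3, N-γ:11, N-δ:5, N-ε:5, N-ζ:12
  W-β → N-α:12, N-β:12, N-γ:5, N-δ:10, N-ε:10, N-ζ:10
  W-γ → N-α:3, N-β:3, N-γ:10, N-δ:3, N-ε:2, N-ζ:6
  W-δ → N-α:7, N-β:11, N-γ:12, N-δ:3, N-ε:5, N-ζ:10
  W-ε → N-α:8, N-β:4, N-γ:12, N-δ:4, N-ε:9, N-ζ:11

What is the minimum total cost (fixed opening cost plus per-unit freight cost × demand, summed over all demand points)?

402

Open {W-γ, W-ε}; cheapest assignment that respects the capacities:
  W-γ (cap 10, load 9): N-α, N-ε — cost 2×3 + 7×2 = 20
  W-ε (cap 21, load 21): N-β, N-γ, N-δ, N-ζ — cost 6×4 + 4×12 + 5×4 + 6×11 = 158
  Shipping 178, fixed 224 → total 402.
  Any other capacity-feasible assignment to {W-γ, W-ε} ships for at least 178.
Compare {W-δ, W-ε}: its best feasible assignment gives total 410.
Compare {W-β, W-γ, W-δ}: its best feasible assignment gives total 437.
Every other set of open sites that can feasibly serve all demand totals ≥ 410 even under its best assignment. Minimum: 402.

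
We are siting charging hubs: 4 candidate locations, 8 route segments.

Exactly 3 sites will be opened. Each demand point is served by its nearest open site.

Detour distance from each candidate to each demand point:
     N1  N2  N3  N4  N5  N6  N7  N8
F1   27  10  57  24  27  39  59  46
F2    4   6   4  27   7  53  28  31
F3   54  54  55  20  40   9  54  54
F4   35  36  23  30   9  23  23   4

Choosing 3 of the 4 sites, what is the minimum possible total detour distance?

Open {F2, F3, F4}.
  N1→F2 4, N2→F2 6, N3→F2 4, N4→F3 20, N5→F2 7, N6→F3 9, N7→F4 23, N8→F4 4  ⇒ total 77.
Compare {F1, F2, F4}: total 95.
Compare {F1, F2, F3}: total 109.
No size-3 selection does better; minimum is 77.

77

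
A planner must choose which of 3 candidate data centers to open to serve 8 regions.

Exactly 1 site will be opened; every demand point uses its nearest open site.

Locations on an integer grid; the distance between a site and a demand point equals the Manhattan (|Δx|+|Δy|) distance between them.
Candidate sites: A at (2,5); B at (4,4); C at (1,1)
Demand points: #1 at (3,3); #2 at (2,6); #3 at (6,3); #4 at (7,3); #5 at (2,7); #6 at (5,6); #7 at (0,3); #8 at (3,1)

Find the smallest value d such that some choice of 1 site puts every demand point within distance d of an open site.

Open {B}.
  Farthest demand point is #5 at distance 5 (to B); all others are ≤ 5.
With {A} the worst case is 7.
With {C} the worst case is 9.
No size-1 selection achieves below 5.

5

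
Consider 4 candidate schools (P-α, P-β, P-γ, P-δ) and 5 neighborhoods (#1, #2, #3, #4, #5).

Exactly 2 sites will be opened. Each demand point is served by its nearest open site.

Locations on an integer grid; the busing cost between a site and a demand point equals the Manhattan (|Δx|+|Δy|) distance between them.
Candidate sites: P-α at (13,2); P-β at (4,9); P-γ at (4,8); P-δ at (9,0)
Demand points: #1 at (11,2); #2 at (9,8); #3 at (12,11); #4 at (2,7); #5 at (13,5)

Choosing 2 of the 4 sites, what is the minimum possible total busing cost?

23

Open {P-α, P-γ}.
  #1→P-α 2, #2→P-γ 5, #3→P-α 10, #4→P-γ 3, #5→P-α 3  ⇒ total 23.
Compare {P-α, P-β}: total 25.
Compare {P-γ, P-δ}: total 32.
No size-2 selection does better; minimum is 23.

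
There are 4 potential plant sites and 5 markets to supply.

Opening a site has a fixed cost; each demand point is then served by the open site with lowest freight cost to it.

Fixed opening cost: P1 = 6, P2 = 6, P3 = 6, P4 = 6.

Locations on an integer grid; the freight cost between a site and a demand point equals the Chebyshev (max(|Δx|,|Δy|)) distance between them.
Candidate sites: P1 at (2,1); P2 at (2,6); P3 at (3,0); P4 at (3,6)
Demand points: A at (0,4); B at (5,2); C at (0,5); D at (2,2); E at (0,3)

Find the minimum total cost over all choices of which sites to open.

19

Open {P1}: assign each demand point to its cheapest open site.
  A→P1 3, B→P1 3, C→P1 4, D→P1 1, E→P1 2
  freight cost 13, fixed 6 → total 19.
Compare {P2}: freight cost 15 + fixed 6 = 21.
Compare {P3}: freight cost 16 + fixed 6 = 22.
Compare {P1, P2}: freight cost 10 + fixed 12 = 22.
All other subsets cost ≥ 21. Minimum total cost: 19.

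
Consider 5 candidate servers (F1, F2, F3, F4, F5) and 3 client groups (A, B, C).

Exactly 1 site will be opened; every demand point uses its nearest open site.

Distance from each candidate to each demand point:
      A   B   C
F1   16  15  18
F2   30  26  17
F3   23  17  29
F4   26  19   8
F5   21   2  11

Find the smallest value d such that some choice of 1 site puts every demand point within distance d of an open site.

Open {F1}.
  Farthest demand point is C at distance 18 (to F1); all others are ≤ 18.
With {F5} the worst case is 21.
With {F4} the worst case is 26.
No size-1 selection achieves below 18.

18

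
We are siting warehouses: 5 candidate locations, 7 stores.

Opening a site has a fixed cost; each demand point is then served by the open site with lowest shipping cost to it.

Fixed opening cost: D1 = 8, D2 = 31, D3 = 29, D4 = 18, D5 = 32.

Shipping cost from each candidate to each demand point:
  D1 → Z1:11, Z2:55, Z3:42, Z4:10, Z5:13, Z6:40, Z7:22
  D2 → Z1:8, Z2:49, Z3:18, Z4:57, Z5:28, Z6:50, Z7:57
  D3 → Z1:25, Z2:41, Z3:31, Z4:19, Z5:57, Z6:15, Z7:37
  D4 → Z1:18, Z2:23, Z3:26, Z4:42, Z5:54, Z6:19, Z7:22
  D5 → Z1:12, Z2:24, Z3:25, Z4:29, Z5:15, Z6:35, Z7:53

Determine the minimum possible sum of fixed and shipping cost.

Open {D1, D4}: assign each demand point to its cheapest open site.
  Z1→D1 11, Z2→D4 23, Z3→D4 26, Z4→D1 10, Z5→D1 13, Z6→D4 19, Z7→D1 22
  shipping cost 124, fixed 26 → total 150.
Compare {D1, D2, D4}: shipping cost 113 + fixed 57 = 170.
Compare {D1, D3, D4}: shipping cost 120 + fixed 55 = 175.
Compare {D1, D3}: shipping cost 143 + fixed 37 = 180.
All other subsets cost ≥ 170. Minimum total cost: 150.

150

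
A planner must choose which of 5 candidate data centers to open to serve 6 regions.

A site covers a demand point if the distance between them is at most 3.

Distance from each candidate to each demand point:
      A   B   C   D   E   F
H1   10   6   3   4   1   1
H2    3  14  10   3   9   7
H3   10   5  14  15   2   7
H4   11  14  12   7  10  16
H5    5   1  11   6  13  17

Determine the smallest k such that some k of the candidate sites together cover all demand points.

Coverage sets (demand points within 3 of each site):
  H1: {C, E, F}
  H2: {A, D}
  H3: {E}
  H4: {}
  H5: {B}
No 2 sites suffice: every size-2 union leaves at least one demand point uncovered.
But {H1, H2, H5} covers everything, so the minimum is 3.

3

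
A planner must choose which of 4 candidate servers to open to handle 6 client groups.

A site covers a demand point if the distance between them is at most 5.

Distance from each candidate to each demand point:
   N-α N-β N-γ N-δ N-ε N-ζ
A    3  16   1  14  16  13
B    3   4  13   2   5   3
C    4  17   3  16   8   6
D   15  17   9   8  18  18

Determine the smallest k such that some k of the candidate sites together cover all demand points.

Coverage sets (demand points within 5 of each site):
  A: {N-α, N-γ}
  B: {N-α, N-β, N-δ, N-ε, N-ζ}
  C: {N-α, N-γ}
  D: {}
No single site covers all 6 demand points.
But {A, B} covers everything, so the minimum is 2.

2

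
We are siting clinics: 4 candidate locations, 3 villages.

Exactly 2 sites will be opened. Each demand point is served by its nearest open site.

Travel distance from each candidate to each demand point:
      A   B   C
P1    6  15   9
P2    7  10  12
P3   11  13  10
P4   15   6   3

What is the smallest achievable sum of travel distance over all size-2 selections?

Open {P1, P4}.
  A→P1 6, B→P4 6, C→P4 3  ⇒ total 15.
Compare {P2, P4}: total 16.
Compare {P3, P4}: total 20.
No size-2 selection does better; minimum is 15.

15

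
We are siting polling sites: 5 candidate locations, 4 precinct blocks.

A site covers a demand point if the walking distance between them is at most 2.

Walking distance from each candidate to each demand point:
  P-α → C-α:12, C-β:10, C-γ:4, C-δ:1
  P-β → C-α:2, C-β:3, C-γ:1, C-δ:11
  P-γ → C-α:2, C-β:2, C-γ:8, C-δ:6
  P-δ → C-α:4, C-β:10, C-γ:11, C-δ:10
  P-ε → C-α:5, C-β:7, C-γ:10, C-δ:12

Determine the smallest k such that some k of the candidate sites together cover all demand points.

3

Coverage sets (demand points within 2 of each site):
  P-α: {C-δ}
  P-β: {C-α, C-γ}
  P-γ: {C-α, C-β}
  P-δ: {}
  P-ε: {}
No 2 sites suffice: every size-2 union leaves at least one demand point uncovered.
But {P-α, P-β, P-γ} covers everything, so the minimum is 3.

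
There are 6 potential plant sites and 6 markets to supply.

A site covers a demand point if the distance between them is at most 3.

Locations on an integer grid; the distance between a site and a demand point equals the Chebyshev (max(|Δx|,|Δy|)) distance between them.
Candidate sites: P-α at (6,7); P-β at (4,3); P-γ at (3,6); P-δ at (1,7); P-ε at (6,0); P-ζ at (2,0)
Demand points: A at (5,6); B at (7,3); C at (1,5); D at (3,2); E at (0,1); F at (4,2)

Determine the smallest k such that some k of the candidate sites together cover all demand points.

2

Coverage sets (demand points within 3 of each site):
  P-α: {A}
  P-β: {A, B, C, D, F}
  P-γ: {A, C}
  P-δ: {C}
  P-ε: {B, D, F}
  P-ζ: {D, E, F}
No single site covers all 6 demand points.
But {P-β, P-ζ} covers everything, so the minimum is 2.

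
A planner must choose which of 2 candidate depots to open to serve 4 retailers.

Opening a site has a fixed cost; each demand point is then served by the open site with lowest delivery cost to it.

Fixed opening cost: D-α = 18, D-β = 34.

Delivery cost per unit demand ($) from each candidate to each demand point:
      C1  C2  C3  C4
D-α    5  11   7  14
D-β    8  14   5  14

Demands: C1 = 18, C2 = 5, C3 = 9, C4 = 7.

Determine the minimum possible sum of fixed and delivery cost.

324

Open {D-α}: assign each demand point to its cheapest open site.
  C1→D-α 18×5=90, C2→D-α 5×11=55, C3→D-α 9×7=63, C4→D-α 7×14=98
  delivery cost 306, fixed 18 → total 324.
Compare {D-α, D-β}: delivery cost 288 + fixed 52 = 340.
Compare {D-β}: delivery cost 357 + fixed 34 = 391.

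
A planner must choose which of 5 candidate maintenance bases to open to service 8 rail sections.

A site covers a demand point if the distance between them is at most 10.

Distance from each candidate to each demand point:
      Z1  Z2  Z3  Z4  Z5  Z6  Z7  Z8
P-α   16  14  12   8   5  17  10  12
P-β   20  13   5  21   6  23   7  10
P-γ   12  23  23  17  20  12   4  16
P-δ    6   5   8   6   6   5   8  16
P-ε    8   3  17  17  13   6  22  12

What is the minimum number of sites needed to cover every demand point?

Coverage sets (demand points within 10 of each site):
  P-α: {Z4, Z5, Z7}
  P-β: {Z3, Z5, Z7, Z8}
  P-γ: {Z7}
  P-δ: {Z1, Z2, Z3, Z4, Z5, Z6, Z7}
  P-ε: {Z1, Z2, Z6}
No single site covers all 8 demand points.
But {P-β, P-δ} covers everything, so the minimum is 2.

2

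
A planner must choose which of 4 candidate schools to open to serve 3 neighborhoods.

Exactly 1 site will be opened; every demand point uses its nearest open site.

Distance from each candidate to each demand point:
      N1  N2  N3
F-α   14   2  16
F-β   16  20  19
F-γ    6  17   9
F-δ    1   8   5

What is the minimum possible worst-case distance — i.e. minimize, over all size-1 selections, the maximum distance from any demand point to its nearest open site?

8

Open {F-δ}.
  Farthest demand point is N2 at distance 8 (to F-δ); all others are ≤ 8.
With {F-α} the worst case is 16.
With {F-γ} the worst case is 17.
No size-1 selection achieves below 8.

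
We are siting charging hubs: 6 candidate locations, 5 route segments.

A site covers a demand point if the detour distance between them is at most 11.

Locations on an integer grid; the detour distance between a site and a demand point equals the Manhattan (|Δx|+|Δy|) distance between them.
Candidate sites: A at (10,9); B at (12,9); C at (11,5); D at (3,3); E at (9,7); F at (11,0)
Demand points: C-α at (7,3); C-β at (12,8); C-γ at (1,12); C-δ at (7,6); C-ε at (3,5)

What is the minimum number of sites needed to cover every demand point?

Coverage sets (demand points within 11 of each site):
  A: {C-α, C-β, C-δ, C-ε}
  B: {C-α, C-β, C-δ}
  C: {C-α, C-β, C-δ, C-ε}
  D: {C-α, C-γ, C-δ, C-ε}
  E: {C-α, C-β, C-δ, C-ε}
  F: {C-α, C-β, C-δ}
No single site covers all 5 demand points.
But {A, D} covers everything, so the minimum is 2.

2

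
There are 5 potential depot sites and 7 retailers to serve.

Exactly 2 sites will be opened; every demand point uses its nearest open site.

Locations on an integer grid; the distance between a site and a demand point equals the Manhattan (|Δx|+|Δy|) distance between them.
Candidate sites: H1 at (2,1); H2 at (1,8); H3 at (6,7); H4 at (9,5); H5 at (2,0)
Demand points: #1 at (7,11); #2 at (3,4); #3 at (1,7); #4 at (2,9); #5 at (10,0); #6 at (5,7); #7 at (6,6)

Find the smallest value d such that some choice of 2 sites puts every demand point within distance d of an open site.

Open {H3, H4}.
  Farthest demand point is #2 at distance 6 (to H3); all others are ≤ 6.
With {H1, H4} the worst case is 8.
With {H2, H4} the worst case is 8.
No size-2 selection achieves below 6.

6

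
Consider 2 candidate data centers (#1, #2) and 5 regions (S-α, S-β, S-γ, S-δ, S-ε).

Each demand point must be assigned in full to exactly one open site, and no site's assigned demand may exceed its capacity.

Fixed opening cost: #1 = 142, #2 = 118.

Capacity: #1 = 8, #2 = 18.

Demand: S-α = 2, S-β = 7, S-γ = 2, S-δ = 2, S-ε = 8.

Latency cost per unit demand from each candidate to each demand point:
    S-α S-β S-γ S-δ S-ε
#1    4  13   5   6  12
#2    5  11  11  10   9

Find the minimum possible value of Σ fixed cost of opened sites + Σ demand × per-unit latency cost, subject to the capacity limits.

439

Open {#1, #2}; cheapest assignment that respects the capacities:
  #1 (cap 8, load 6): S-α, S-γ, S-δ — cost 2×4 + 2×5 + 2×6 = 30
  #2 (cap 18, load 15): S-β, S-ε — cost 7×11 + 8×9 = 149
  Shipping 179, fixed 260 → total 439.
  Any other capacity-feasible assignment to {#1, #2} ships for at least 179.
Total demand is 21 and no other set of sites has combined capacity ≥ 21, so {#1, #2} is the only feasible choice of open sites. Minimum: 439.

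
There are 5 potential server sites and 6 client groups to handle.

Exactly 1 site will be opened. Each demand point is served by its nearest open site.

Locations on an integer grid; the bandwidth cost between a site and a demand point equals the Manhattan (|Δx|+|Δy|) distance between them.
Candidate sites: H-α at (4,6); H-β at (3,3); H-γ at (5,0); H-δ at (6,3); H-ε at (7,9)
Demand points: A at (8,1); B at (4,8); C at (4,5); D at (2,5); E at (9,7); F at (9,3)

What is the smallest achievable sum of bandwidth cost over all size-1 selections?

Open {H-α}.
  A→H-α 9, B→H-α 2, C→H-α 1, D→H-α 3, E→H-α 6, F→H-α 8  ⇒ total 29.
Compare {H-δ}: total 31.
Compare {H-β}: total 35.
No size-1 selection does better; minimum is 29.

29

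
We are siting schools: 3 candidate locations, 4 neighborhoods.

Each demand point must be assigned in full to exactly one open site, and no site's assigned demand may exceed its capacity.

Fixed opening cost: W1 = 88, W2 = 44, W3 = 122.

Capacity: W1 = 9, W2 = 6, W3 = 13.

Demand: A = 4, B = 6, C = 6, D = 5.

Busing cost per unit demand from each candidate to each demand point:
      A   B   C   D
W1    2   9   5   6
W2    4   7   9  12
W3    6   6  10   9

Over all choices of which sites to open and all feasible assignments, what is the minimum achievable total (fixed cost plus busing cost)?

344

Open {W1, W3}; cheapest assignment that respects the capacities:
  W1 (cap 9, load 9): A, D — cost 4×2 + 5×6 = 38
  W3 (cap 13, load 12): B, C — cost 6×6 + 6×10 = 96
  Shipping 134, fixed 210 → total 344.
  Any other capacity-feasible assignment to {W1, W3} ships for at least 134.
Compare {W1, W2, W3}: its best feasible assignment gives total 381.
Every other set of open sites that can feasibly serve all demand totals ≥ 381 even under its best assignment. Minimum: 344.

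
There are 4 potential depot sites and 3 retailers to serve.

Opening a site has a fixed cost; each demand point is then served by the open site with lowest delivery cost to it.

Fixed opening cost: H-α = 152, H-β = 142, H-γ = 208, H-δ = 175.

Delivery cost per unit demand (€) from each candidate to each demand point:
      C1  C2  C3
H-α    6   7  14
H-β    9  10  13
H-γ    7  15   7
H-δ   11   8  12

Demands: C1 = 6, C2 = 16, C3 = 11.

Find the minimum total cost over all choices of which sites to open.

454

Open {H-α}: assign each demand point to its cheapest open site.
  C1→H-α 6×6=36, C2→H-α 16×7=112, C3→H-α 11×14=154
  delivery cost 302, fixed 152 → total 454.
Compare {H-β}: delivery cost 357 + fixed 142 = 499.
Compare {H-δ}: delivery cost 326 + fixed 175 = 501.
Compare {H-γ}: delivery cost 359 + fixed 208 = 567.
All other subsets cost ≥ 499. Minimum total cost: 454.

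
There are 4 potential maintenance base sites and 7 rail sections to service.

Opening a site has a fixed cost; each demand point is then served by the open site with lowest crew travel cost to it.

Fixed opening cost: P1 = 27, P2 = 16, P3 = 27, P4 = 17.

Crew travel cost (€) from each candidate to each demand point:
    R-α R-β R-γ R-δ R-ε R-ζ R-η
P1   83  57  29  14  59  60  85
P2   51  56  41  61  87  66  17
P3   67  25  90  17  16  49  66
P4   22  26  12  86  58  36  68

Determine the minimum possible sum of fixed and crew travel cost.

205

Open {P2, P3, P4}: assign each demand point to its cheapest open site.
  R-α→P4 22, R-β→P3 25, R-γ→P4 12, R-δ→P3 17, R-ε→P3 16, R-ζ→P4 36, R-η→P2 17
  crew travel cost 145, fixed 60 → total 205.
Compare {P1, P2, P3, P4}: crew travel cost 142 + fixed 87 = 229.
Compare {P3, P4}: crew travel cost 194 + fixed 44 = 238.
Compare {P1, P2, P4}: crew travel cost 185 + fixed 60 = 245.
All other subsets cost ≥ 229. Minimum total cost: 205.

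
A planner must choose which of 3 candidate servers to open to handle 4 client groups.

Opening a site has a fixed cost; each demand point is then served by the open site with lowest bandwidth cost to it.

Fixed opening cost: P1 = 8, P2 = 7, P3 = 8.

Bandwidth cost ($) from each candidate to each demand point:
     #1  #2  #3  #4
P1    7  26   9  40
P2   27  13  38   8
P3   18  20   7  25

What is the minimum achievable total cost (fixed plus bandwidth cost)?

52

Open {P1, P2}: assign each demand point to its cheapest open site.
  #1→P1 7, #2→P2 13, #3→P1 9, #4→P2 8
  bandwidth cost 37, fixed 15 → total 52.
Compare {P1, P2, P3}: bandwidth cost 35 + fixed 23 = 58.
Compare {P2, P3}: bandwidth cost 46 + fixed 15 = 61.
Compare {P1, P3}: bandwidth cost 59 + fixed 16 = 75.
All other subsets cost ≥ 58. Minimum total cost: 52.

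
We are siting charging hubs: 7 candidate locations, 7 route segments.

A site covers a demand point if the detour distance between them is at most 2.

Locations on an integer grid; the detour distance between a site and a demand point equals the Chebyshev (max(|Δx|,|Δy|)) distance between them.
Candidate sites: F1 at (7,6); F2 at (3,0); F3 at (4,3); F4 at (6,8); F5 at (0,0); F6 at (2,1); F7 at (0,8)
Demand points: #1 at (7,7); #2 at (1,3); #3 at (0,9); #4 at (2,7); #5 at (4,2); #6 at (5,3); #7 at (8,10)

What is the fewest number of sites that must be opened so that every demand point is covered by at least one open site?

Coverage sets (demand points within 2 of each site):
  F1: {#1}
  F2: {#5}
  F3: {#5, #6}
  F4: {#1, #7}
  F5: {}
  F6: {#2, #5}
  F7: {#3, #4}
No 3 sites suffice: every size-3 union leaves at least one demand point uncovered.
But {F3, F4, F6, F7} covers everything, so the minimum is 4.

4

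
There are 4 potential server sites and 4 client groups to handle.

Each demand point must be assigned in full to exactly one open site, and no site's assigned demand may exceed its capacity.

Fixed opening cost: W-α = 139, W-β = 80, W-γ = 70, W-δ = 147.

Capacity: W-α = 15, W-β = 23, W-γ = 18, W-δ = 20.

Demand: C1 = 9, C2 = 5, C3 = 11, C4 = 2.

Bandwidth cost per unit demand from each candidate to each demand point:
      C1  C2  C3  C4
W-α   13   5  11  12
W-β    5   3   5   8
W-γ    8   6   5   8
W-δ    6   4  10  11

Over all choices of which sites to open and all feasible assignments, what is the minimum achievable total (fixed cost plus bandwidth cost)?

Open {W-β, W-γ}; cheapest assignment that respects the capacities:
  W-β (cap 23, load 16): C1, C2, C4 — cost 9×5 + 5×3 + 2×8 = 76
  W-γ (cap 18, load 11): C3 — cost 11×5 = 55
  Shipping 131, fixed 150 → total 281.
  Any other capacity-feasible assignment to {W-β, W-γ} ships for at least 131.
Compare {W-α, W-β}: its best feasible assignment gives total 360.
Compare {W-γ, W-δ}: its best feasible assignment gives total 362.
Every other set of open sites that can feasibly serve all demand totals ≥ 360 even under its best assignment. Minimum: 281.

281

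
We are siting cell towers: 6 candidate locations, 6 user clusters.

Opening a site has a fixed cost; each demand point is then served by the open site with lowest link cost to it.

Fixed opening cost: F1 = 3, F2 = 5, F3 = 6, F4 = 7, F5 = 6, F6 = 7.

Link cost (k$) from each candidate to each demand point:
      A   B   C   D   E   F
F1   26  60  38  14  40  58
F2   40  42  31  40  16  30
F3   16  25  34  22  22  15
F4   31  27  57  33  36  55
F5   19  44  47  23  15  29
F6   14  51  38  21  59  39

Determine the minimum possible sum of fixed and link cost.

Open {F1, F2, F3}: assign each demand point to its cheapest open site.
  A→F3 16, B→F3 25, C→F2 31, D→F1 14, E→F2 16, F→F3 15
  link cost 117, fixed 14 → total 131.
Compare {F1, F3, F5}: link cost 119 + fixed 15 = 134.
Compare {F1, F3}: link cost 126 + fixed 9 = 135.
Compare {F2, F3}: link cost 125 + fixed 11 = 136.
All other subsets cost ≥ 134. Minimum total cost: 131.

131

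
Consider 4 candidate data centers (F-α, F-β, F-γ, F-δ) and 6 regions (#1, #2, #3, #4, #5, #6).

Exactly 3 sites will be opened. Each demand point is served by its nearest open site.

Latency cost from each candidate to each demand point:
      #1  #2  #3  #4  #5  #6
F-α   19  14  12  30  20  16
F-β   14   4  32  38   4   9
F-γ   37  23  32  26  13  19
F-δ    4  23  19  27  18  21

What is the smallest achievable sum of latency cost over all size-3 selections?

60

Open {F-α, F-β, F-δ}.
  #1→F-δ 4, #2→F-β 4, #3→F-α 12, #4→F-δ 27, #5→F-β 4, #6→F-β 9  ⇒ total 60.
Compare {F-β, F-γ, F-δ}: total 66.
Compare {F-α, F-β, F-γ}: total 69.
No size-3 selection does better; minimum is 60.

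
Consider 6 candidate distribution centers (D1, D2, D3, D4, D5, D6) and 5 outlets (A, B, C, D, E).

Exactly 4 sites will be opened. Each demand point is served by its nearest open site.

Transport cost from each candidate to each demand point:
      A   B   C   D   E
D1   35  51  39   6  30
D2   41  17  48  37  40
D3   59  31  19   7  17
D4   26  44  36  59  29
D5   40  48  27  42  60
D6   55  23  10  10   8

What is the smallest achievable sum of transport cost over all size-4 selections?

67

Open {D1, D2, D4, D6}.
  A→D4 26, B→D2 17, C→D6 10, D→D1 6, E→D6 8  ⇒ total 67.
Compare {D2, D3, D4, D6}: total 68.
Compare {D2, D4, D5, D6}: total 71.
No size-4 selection does better; minimum is 67.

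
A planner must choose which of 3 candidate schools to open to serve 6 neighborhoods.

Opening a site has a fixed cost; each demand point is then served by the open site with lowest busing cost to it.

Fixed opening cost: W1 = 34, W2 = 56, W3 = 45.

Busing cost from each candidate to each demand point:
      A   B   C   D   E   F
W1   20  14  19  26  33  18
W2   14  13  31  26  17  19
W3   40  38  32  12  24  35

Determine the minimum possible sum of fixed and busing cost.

164

Open {W1}: assign each demand point to its cheapest open site.
  A→W1 20, B→W1 14, C→W1 19, D→W1 26, E→W1 33, F→W1 18
  busing cost 130, fixed 34 → total 164.
Compare {W2}: busing cost 120 + fixed 56 = 176.
Compare {W1, W3}: busing cost 107 + fixed 79 = 186.
Compare {W1, W2}: busing cost 107 + fixed 90 = 197.
All other subsets cost ≥ 176. Minimum total cost: 164.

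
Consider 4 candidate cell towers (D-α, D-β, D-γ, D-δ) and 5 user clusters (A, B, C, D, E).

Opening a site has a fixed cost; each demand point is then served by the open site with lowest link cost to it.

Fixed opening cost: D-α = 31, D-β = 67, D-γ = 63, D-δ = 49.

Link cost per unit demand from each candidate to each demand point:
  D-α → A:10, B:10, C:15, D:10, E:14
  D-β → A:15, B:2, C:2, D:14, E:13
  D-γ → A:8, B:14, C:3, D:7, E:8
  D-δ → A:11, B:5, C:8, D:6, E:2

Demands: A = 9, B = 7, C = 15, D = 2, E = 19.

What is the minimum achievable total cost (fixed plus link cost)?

309

Open {D-β, D-δ}: assign each demand point to its cheapest open site.
  A→D-δ 9×11=99, B→D-β 7×2=14, C→D-β 15×2=30, D→D-δ 2×6=12, E→D-δ 19×2=38
  link cost 193, fixed 116 → total 309.
Compare {D-γ, D-δ}: link cost 202 + fixed 112 = 314.
Compare {D-α, D-β, D-δ}: link cost 184 + fixed 147 = 331.
Compare {D-α, D-γ, D-δ}: link cost 202 + fixed 143 = 345.
All other subsets cost ≥ 314. Minimum total cost: 309.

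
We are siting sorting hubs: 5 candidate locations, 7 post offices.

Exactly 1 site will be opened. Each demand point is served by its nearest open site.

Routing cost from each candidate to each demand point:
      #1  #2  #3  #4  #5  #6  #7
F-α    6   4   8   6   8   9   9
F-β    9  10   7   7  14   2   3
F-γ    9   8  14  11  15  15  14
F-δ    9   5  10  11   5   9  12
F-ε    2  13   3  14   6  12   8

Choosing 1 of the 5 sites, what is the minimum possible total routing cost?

50

Open {F-α}.
  #1→F-α 6, #2→F-α 4, #3→F-α 8, #4→F-α 6, #5→F-α 8, #6→F-α 9, #7→F-α 9  ⇒ total 50.
Compare {F-β}: total 52.
Compare {F-ε}: total 58.
No size-1 selection does better; minimum is 50.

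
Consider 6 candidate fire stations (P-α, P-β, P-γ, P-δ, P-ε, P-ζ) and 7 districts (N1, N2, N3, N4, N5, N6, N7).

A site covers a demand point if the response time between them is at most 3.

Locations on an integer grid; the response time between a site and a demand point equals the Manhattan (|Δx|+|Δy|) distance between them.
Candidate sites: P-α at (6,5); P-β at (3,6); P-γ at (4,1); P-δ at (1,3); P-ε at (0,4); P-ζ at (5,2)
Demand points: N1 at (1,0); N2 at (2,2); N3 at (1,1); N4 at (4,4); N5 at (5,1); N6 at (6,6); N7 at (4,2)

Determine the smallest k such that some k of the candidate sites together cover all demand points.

3

Coverage sets (demand points within 3 of each site):
  P-α: {N4, N6}
  P-β: {N4, N6}
  P-γ: {N2, N3, N4, N5, N7}
  P-δ: {N1, N2, N3}
  P-ε: {}
  P-ζ: {N2, N4, N5, N7}
No 2 sites suffice: every size-2 union leaves at least one demand point uncovered.
But {P-α, P-γ, P-δ} covers everything, so the minimum is 3.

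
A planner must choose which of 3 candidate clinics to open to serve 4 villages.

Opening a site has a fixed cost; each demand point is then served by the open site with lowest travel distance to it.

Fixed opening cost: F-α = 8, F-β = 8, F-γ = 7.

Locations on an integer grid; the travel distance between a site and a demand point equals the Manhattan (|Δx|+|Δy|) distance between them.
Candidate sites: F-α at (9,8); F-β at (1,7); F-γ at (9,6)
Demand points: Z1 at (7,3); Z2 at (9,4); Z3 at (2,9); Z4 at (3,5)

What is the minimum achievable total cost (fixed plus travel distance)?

Open {F-β, F-γ}: assign each demand point to its cheapest open site.
  Z1→F-γ 5, Z2→F-γ 2, Z3→F-β 3, Z4→F-β 4
  travel distance 14, fixed 15 → total 29.
Compare {F-γ}: travel distance 24 + fixed 7 = 31.
Compare {F-α, F-β}: travel distance 18 + fixed 16 = 34.
Compare {F-α}: travel distance 28 + fixed 8 = 36.
All other subsets cost ≥ 31. Minimum total cost: 29.

29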